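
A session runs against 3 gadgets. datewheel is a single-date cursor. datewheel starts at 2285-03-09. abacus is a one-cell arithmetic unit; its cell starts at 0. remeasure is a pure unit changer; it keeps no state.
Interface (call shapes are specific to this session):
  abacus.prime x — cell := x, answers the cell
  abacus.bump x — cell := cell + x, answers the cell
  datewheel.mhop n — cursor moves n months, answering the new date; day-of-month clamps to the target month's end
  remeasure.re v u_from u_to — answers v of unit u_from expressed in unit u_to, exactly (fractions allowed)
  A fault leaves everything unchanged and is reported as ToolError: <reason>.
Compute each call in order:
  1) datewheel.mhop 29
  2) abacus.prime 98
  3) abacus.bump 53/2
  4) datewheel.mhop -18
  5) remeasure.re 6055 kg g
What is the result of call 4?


Answer: 2286-02-09

Derivation:
% 1. mhop(29) => 2287-08-09
% 2. prime(98) => 98
% 3. bump(53/2) => 249/2
% 4. mhop(-18) => 2286-02-09
% 5. re(6055, kg, g) => 6055000


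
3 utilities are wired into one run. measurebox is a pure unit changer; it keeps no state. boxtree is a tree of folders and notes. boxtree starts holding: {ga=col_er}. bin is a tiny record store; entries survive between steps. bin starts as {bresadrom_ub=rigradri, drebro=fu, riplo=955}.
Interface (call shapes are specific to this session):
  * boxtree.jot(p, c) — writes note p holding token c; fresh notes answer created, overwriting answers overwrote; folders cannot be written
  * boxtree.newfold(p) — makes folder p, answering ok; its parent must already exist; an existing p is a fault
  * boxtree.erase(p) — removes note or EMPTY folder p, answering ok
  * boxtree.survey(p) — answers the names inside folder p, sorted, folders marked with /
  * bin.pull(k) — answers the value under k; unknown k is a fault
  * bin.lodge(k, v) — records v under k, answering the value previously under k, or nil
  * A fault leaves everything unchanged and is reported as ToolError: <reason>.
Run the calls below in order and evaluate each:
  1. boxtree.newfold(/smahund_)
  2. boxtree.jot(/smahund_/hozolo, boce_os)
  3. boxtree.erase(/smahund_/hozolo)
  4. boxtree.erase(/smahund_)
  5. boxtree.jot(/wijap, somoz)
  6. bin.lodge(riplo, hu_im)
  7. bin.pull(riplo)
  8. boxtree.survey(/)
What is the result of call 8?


;; boxtree.newfold(p='/smahund_') : ok
;; boxtree.jot(p='/smahund_/hozolo', c='boce_os') : created
;; boxtree.erase(p='/smahund_/hozolo') : ok
;; boxtree.erase(p='/smahund_') : ok
;; boxtree.jot(p='/wijap', c='somoz') : created
;; bin.lodge(k='riplo', v='hu_im') : 955
;; bin.pull(k='riplo') : hu_im
;; boxtree.survey(p='/') : [ga, wijap]

Answer: [ga, wijap]


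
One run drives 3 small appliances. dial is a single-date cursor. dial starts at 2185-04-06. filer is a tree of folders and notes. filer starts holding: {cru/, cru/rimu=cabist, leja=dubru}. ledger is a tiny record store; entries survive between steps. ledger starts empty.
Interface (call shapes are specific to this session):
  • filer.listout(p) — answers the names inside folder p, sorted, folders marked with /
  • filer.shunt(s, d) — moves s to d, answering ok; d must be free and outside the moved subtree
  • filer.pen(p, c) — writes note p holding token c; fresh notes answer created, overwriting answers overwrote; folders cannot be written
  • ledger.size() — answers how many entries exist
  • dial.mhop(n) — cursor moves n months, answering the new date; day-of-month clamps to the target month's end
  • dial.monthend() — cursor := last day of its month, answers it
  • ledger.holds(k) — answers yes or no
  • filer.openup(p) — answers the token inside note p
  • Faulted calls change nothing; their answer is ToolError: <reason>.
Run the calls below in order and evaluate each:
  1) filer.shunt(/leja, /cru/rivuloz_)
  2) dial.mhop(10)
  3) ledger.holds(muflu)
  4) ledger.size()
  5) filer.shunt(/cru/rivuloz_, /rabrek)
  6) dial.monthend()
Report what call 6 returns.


I call filer.shunt with s='/leja', d='/cru/rivuloz_', and get ok.
Then dial.mhop with n='10', and see 2186-02-06.
Invoking ledger.holds with k='muflu': no.
I use ledger.size(), yielding 0.
Then filer.shunt with s='/cru/rivuloz_', d='/rabrek', → ok.
I try dial.monthend: 2186-02-28.

Answer: 2186-02-28


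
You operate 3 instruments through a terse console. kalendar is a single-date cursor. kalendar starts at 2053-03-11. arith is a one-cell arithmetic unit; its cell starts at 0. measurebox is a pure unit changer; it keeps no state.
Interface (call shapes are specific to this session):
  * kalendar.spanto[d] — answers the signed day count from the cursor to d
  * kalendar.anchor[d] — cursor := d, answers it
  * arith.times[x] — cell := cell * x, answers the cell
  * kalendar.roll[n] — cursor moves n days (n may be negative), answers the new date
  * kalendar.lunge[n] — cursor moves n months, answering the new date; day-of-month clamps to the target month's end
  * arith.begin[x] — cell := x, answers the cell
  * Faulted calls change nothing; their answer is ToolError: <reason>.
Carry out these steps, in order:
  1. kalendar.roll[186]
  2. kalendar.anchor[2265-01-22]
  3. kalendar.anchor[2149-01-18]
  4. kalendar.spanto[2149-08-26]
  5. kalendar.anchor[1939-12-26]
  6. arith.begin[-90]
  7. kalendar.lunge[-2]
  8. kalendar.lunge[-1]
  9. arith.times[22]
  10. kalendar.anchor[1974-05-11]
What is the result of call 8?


I invoke kalendar.roll with n→186, which returns 2053-09-13.
I use kalendar.anchor with d→2265-01-22, giving 2265-01-22.
Then kalendar.anchor with d→2149-01-18, — result: 2149-01-18.
Next I call kalendar.spanto with d→2149-08-26: 220.
Calling kalendar.anchor with d→1939-12-26, and get 1939-12-26.
I call arith.begin with x→-90, giving -90.
I run kalendar.lunge with n→-2, and get 1939-10-26.
Next I call kalendar.lunge with n→-1, which returns 1939-09-26.
I use arith.times with x→22, → -1980.
I try kalendar.anchor with d→1974-05-11, → 1974-05-11.

Answer: 1939-09-26


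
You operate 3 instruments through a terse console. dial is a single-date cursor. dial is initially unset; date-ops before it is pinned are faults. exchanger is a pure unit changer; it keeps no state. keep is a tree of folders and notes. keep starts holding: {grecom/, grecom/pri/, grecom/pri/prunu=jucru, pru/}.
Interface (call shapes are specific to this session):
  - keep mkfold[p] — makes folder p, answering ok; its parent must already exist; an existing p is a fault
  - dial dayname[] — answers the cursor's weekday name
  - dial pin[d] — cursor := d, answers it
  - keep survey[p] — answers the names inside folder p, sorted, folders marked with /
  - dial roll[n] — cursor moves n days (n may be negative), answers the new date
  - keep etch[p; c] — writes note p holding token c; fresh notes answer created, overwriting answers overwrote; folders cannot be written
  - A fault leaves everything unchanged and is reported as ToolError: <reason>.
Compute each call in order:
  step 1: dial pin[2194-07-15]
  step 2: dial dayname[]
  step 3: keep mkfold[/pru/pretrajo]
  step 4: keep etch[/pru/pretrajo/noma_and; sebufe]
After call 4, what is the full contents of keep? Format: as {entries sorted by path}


! dial pin(2194-07-15) == 2194-07-15
! dial dayname() == Tuesday
! keep mkfold(/pru/pretrajo) == ok
! keep etch(/pru/pretrajo/noma_and, sebufe) == created

Answer: {grecom/, grecom/pri/, grecom/pri/prunu=jucru, pru/, pru/pretrajo/, pru/pretrajo/noma_and=sebufe}


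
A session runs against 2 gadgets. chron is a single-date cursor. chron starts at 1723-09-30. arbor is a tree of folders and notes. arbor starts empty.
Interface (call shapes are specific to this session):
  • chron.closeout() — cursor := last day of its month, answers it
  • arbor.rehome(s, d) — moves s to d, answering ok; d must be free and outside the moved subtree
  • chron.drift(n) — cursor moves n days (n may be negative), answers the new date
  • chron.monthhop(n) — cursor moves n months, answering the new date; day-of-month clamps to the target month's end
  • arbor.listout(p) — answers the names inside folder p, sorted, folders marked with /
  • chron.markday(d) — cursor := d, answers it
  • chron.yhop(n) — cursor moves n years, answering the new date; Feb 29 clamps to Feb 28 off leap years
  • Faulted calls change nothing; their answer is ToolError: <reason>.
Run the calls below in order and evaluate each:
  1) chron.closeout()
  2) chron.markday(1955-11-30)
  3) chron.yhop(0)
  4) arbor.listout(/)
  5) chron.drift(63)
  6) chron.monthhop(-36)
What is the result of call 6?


I use chron.closeout, and see 1723-09-30.
I run chron.markday(d: 1955-11-30), which returns 1955-11-30.
Next I call chron.yhop(n: 0): 1955-11-30.
Now I run arbor.listout(p: /): [].
Next I call chron.drift(n: 63), → 1956-02-01.
Next I call chron.monthhop(n: -36), giving 1953-02-01.

Answer: 1953-02-01


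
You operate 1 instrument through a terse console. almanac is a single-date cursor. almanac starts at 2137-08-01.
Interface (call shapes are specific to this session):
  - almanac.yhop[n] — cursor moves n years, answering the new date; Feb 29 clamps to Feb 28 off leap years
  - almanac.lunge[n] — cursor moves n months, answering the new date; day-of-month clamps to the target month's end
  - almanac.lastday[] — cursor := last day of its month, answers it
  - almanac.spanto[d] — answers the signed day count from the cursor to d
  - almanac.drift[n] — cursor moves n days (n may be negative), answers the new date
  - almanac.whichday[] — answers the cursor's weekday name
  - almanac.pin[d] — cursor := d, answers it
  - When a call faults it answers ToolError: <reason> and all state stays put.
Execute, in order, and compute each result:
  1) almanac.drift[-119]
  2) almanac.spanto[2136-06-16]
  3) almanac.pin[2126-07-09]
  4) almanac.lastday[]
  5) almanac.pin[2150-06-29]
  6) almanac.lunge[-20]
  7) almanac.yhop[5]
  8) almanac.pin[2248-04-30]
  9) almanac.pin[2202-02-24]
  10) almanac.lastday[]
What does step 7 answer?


-> almanac.drift(n: -119)
<- 2137-04-04
-> almanac.spanto(d: 2136-06-16)
<- -292
-> almanac.pin(d: 2126-07-09)
<- 2126-07-09
-> almanac.lastday()
<- 2126-07-31
-> almanac.pin(d: 2150-06-29)
<- 2150-06-29
-> almanac.lunge(n: -20)
<- 2148-10-29
-> almanac.yhop(n: 5)
<- 2153-10-29
-> almanac.pin(d: 2248-04-30)
<- 2248-04-30
-> almanac.pin(d: 2202-02-24)
<- 2202-02-24
-> almanac.lastday()
<- 2202-02-28

Answer: 2153-10-29


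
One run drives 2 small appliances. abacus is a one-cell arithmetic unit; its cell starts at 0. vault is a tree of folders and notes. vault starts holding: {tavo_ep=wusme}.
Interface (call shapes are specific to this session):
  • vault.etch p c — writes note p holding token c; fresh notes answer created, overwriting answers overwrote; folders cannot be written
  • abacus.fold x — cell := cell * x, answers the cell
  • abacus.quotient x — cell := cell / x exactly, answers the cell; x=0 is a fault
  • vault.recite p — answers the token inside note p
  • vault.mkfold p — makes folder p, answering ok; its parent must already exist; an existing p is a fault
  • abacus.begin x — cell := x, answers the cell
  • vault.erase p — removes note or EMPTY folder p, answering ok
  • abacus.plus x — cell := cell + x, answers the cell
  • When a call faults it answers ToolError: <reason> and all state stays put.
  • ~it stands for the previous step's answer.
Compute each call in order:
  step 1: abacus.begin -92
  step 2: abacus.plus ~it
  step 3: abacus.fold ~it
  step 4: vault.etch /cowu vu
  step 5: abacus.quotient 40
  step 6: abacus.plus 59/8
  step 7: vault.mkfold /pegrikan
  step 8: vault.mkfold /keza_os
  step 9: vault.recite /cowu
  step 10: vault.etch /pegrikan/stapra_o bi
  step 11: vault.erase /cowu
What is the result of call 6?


Answer: 34151/40

Derivation:
I call abacus.begin(-92), and see -92.
Next I call abacus.plus(~it), which returns -184.
I call abacus.fold(~it), → 33856.
Invoking vault.etch(/cowu, vu), → created.
Then abacus.quotient(40), yielding 4232/5.
Invoking abacus.plus(59/8), — result: 34151/40.
I run vault.mkfold(/pegrikan), and get ok.
Using vault.mkfold(/keza_os), giving ok.
I use vault.recite(/cowu), → vu.
I try vault.etch(/pegrikan/stapra_o, bi), yielding created.
Then vault.erase(/cowu), which returns ok.


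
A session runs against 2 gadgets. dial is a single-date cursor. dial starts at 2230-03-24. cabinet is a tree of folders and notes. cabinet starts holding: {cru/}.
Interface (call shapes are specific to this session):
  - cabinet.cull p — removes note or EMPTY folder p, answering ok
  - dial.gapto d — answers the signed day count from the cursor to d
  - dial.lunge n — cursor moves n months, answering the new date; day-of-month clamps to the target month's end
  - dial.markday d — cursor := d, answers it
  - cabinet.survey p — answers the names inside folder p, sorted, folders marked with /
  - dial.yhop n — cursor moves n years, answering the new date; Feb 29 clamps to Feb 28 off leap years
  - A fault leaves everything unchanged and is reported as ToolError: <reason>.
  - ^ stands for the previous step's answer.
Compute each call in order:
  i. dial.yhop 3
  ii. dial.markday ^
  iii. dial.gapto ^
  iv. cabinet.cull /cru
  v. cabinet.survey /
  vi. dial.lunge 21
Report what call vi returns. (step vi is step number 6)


Answer: 2234-12-24

Derivation:
I call dial.yhop with n: 3, yielding 2233-03-24.
I run dial.markday with d: ^, and see 2233-03-24.
I try dial.gapto with d: ^, and see 0.
Next I call cabinet.cull with p: /cru, — result: ok.
Now I run cabinet.survey with p: /, which returns [].
Invoking dial.lunge with n: 21, and observe 2234-12-24.


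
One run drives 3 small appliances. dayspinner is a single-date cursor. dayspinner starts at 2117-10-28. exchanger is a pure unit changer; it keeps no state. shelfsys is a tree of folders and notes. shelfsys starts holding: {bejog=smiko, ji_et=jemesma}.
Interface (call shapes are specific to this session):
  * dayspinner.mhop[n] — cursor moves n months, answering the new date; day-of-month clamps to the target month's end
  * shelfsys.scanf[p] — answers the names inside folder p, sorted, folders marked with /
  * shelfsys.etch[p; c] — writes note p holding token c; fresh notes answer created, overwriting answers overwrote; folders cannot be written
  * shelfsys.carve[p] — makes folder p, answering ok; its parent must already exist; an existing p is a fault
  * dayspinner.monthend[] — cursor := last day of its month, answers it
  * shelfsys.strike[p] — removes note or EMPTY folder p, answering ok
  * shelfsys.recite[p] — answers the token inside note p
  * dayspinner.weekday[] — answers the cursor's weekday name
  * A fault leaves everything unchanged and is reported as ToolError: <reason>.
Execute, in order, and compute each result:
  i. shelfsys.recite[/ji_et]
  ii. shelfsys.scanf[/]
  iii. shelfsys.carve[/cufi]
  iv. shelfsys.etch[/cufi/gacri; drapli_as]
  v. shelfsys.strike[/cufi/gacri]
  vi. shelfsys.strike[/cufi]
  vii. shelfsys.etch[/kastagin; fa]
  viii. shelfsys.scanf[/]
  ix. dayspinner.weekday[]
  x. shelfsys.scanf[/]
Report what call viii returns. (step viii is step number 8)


Then shelfsys.recite(/ji_et), which returns jemesma.
I run shelfsys.scanf(/), and see [bejog, ji_et].
Invoking shelfsys.carve(/cufi), yielding ok.
Calling shelfsys.etch(/cufi/gacri, drapli_as), which returns created.
I run shelfsys.strike(/cufi/gacri): ok.
Invoking shelfsys.strike(/cufi), which returns ok.
Using shelfsys.etch(/kastagin, fa), which returns created.
I run shelfsys.scanf(/), which returns [bejog, ji_et, kastagin].
I run dayspinner.weekday, and get Thursday.
I run shelfsys.scanf(/), giving [bejog, ji_et, kastagin].

Answer: [bejog, ji_et, kastagin]


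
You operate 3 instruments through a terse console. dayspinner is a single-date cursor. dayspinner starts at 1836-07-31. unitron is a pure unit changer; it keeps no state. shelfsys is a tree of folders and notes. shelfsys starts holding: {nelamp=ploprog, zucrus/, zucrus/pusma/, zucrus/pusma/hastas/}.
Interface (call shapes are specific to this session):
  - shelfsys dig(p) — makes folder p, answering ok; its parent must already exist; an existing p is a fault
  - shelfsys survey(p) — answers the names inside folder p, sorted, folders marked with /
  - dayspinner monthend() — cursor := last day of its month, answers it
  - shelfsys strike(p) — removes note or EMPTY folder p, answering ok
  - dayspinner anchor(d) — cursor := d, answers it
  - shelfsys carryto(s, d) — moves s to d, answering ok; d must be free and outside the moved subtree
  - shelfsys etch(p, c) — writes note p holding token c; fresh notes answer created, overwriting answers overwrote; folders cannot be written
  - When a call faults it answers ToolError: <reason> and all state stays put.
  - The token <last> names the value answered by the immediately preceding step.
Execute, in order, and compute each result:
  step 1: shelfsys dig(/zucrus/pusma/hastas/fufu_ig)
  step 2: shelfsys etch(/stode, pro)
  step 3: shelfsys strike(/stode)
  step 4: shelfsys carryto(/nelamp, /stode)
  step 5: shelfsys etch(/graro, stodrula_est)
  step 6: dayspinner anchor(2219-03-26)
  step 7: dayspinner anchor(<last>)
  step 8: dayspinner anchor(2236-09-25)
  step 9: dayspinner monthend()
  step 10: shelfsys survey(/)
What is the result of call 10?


Answer: [graro, stode, zucrus/]

Derivation:
==> shelfsys dig(p: /zucrus/pusma/hastas/fufu_ig)
<== ok
==> shelfsys etch(p: /stode, c: pro)
<== created
==> shelfsys strike(p: /stode)
<== ok
==> shelfsys carryto(s: /nelamp, d: /stode)
<== ok
==> shelfsys etch(p: /graro, c: stodrula_est)
<== created
==> dayspinner anchor(d: 2219-03-26)
<== 2219-03-26
==> dayspinner anchor(d: <last>)
<== 2219-03-26
==> dayspinner anchor(d: 2236-09-25)
<== 2236-09-25
==> dayspinner monthend()
<== 2236-09-30
==> shelfsys survey(p: /)
<== [graro, stode, zucrus/]


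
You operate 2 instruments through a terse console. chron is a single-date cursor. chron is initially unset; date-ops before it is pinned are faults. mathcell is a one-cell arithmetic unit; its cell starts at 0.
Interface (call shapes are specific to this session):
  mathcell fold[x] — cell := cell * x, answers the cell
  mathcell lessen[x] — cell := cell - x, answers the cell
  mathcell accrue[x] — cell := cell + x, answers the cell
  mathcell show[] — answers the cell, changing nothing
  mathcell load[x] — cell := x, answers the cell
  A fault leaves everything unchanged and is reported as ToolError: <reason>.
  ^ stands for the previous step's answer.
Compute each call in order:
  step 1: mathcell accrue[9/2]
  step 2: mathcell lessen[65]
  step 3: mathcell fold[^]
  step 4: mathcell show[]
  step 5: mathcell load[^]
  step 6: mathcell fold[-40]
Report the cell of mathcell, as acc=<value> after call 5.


Answer: acc=14641/4

Derivation:
;; 1. mathcell accrue(x→9/2) == 9/2
;; 2. mathcell lessen(x→65) == -121/2
;; 3. mathcell fold(x→^) == 14641/4
;; 4. mathcell show() == 14641/4
;; 5. mathcell load(x→^) == 14641/4
;; 6. mathcell fold(x→-40) == -146410


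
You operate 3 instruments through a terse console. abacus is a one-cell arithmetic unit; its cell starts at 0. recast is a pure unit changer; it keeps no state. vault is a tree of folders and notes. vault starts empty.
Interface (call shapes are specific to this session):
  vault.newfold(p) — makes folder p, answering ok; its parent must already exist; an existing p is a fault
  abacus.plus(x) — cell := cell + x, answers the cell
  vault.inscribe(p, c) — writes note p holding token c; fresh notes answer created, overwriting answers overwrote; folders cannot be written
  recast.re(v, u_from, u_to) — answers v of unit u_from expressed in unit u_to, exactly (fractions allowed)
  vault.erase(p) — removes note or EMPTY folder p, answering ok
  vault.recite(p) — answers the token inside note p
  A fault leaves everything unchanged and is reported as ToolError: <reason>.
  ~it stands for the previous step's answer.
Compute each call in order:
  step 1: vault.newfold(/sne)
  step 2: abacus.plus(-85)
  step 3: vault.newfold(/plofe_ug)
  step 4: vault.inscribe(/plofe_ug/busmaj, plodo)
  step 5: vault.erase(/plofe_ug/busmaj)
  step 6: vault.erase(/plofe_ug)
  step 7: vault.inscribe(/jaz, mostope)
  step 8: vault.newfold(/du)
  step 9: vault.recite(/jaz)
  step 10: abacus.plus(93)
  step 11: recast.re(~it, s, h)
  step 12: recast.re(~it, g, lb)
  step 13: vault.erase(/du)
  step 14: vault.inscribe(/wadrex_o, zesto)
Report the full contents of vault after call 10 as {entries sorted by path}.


Answer: {du/, jaz=mostope, sne/}

Derivation:
# 1. newfold(p='/sne') : ok
# 2. plus(x='-85') : -85
# 3. newfold(p='/plofe_ug') : ok
# 4. inscribe(p='/plofe_ug/busmaj', c='plodo') : created
# 5. erase(p='/plofe_ug/busmaj') : ok
# 6. erase(p='/plofe_ug') : ok
# 7. inscribe(p='/jaz', c='mostope') : created
# 8. newfold(p='/du') : ok
# 9. recite(p='/jaz') : mostope
# 10. plus(x='93') : 8
# 11. re(v='~it', u_from='s', u_to='h') : 1/450
# 12. re(v='~it', u_from='g', u_to='lb') : 2000/408233133
# 13. erase(p='/du') : ok
# 14. inscribe(p='/wadrex_o', c='zesto') : created


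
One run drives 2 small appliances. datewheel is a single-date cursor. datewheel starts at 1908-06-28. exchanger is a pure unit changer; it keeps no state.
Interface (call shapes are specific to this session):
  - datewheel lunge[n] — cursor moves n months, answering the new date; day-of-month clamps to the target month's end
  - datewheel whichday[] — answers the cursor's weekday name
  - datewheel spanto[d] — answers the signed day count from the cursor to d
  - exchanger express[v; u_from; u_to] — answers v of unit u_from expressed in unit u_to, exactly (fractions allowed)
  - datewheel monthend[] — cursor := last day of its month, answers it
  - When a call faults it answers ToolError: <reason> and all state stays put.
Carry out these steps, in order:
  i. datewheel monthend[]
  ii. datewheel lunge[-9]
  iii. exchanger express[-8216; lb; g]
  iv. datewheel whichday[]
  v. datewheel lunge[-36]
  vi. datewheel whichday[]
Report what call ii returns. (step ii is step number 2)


Answer: 1907-09-30

Derivation:
>> datewheel monthend()
<< 1908-06-30
>> datewheel lunge(n='-9')
<< 1907-09-30
>> exchanger express(v='-8216', u_from='lb', u_to='g')
<< -46583936399/12500
>> datewheel whichday()
<< Monday
>> datewheel lunge(n='-36')
<< 1904-09-30
>> datewheel whichday()
<< Friday


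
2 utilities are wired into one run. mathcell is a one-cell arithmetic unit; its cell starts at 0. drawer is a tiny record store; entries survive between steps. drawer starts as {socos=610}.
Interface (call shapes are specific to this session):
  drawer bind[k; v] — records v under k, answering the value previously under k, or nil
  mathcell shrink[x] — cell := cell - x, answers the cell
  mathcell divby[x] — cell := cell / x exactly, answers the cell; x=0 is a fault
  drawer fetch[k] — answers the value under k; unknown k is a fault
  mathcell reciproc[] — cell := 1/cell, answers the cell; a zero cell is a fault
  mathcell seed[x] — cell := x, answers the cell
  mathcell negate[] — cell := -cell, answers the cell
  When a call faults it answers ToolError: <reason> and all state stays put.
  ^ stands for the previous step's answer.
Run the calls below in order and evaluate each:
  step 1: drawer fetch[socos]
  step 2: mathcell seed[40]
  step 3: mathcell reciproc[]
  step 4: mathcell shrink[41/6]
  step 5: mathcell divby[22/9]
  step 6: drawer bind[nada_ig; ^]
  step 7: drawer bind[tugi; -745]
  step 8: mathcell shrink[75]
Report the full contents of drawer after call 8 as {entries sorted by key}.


Answer: {nada_ig=-2451/880, socos=610, tugi=-745}

Derivation:
% drawer fetch k→socos
[out] 610
% mathcell seed x→40
[out] 40
% mathcell reciproc
[out] 1/40
% mathcell shrink x→41/6
[out] -817/120
% mathcell divby x→22/9
[out] -2451/880
% drawer bind k→nada_ig v→^
[out] nil
% drawer bind k→tugi v→-745
[out] nil
% mathcell shrink x→75
[out] -68451/880


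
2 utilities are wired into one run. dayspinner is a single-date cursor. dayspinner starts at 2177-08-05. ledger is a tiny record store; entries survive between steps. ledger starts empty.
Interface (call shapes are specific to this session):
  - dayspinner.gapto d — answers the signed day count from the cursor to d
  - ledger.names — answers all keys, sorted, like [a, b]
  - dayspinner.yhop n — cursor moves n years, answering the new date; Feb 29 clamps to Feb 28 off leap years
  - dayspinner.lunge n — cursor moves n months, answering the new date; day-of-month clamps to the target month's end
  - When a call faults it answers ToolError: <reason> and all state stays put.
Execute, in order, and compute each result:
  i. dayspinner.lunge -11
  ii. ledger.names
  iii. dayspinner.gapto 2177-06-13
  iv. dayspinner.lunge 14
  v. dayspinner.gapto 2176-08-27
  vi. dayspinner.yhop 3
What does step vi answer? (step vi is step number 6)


Answer: 2180-11-05

Derivation:
Step: lunge[n: -11]
Result: 2176-09-05
Step: names[]
Result: []
Step: gapto[d: 2177-06-13]
Result: 281
Step: lunge[n: 14]
Result: 2177-11-05
Step: gapto[d: 2176-08-27]
Result: -435
Step: yhop[n: 3]
Result: 2180-11-05


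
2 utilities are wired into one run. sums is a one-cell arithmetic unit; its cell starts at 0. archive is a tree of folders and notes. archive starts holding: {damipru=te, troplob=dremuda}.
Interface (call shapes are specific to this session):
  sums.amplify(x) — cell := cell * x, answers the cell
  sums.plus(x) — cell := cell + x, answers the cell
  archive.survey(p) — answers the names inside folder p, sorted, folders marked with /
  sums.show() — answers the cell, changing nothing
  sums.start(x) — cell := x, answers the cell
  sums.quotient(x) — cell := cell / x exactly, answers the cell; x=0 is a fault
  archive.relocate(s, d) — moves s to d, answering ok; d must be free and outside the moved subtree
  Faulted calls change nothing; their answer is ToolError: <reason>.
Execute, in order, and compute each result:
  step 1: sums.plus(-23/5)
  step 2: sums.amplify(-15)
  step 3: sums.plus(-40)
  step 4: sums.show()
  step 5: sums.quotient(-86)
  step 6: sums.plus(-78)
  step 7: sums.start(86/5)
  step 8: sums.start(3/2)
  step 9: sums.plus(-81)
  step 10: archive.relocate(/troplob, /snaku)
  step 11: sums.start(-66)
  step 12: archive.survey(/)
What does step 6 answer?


Answer: -6737/86

Derivation:
Invoking plus with -23/5, and see -23/5.
Calling amplify with -15, giving 69.
Next I call plus with -40, and see 29.
I call show, → 29.
I call quotient with -86, → -29/86.
Then plus with -78, which returns -6737/86.
Next I call start with 86/5, giving 86/5.
Then start with 3/2, which returns 3/2.
I invoke plus with -81, giving -159/2.
Now I run relocate with /troplob, /snaku, and get ok.
Invoking start with -66, yielding -66.
Invoking survey with /, → [damipru, snaku].


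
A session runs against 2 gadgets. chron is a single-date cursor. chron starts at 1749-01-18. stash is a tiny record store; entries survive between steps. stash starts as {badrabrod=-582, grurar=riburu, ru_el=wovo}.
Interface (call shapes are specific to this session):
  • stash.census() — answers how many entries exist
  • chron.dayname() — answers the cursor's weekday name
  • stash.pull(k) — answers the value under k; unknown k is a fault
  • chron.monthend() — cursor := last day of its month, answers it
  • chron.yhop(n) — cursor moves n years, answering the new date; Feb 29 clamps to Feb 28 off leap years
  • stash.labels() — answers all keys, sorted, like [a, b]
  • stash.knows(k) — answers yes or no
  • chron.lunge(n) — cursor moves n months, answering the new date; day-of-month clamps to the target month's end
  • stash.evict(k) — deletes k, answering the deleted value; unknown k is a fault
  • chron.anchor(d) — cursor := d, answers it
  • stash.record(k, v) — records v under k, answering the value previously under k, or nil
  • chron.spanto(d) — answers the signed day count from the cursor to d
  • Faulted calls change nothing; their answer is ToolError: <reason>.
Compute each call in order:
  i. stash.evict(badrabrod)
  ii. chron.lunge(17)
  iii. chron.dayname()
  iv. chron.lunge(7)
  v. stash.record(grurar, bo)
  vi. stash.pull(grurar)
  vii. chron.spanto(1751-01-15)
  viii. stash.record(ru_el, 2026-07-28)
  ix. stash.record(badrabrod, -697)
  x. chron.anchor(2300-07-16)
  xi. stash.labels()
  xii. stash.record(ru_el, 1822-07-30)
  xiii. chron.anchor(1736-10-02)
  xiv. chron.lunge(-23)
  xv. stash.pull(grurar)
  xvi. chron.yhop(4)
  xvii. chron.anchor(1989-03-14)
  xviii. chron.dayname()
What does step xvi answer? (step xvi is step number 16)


Answer: 1738-11-02

Derivation:
~$ stash.evict k=badrabrod
= -582
~$ chron.lunge n=17
= 1750-06-18
~$ chron.dayname
= Thursday
~$ chron.lunge n=7
= 1751-01-18
~$ stash.record k=grurar v=bo
= riburu
~$ stash.pull k=grurar
= bo
~$ chron.spanto d=1751-01-15
= -3
~$ stash.record k=ru_el v=2026-07-28
= wovo
~$ stash.record k=badrabrod v=-697
= nil
~$ chron.anchor d=2300-07-16
= 2300-07-16
~$ stash.labels
= [badrabrod, grurar, ru_el]
~$ stash.record k=ru_el v=1822-07-30
= 2026-07-28
~$ chron.anchor d=1736-10-02
= 1736-10-02
~$ chron.lunge n=-23
= 1734-11-02
~$ stash.pull k=grurar
= bo
~$ chron.yhop n=4
= 1738-11-02
~$ chron.anchor d=1989-03-14
= 1989-03-14
~$ chron.dayname
= Tuesday


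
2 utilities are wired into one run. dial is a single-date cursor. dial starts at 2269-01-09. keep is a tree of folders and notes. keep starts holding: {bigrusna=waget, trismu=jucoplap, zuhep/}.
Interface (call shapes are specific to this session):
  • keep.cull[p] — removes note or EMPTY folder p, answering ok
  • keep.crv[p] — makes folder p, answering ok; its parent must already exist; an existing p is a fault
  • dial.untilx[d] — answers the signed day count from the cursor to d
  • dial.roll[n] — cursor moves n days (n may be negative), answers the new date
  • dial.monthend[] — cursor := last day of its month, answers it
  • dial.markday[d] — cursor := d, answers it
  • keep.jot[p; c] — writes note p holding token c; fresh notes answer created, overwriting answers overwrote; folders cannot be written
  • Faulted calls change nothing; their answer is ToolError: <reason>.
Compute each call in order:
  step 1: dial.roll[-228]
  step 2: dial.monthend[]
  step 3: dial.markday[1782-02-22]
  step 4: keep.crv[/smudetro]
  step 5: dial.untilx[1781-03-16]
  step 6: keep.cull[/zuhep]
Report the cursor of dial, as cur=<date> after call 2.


Answer: cur=2268-05-31

Derivation:
>>> dial.roll n=-228
  2268-05-26
>>> dial.monthend
  2268-05-31
>>> dial.markday d=1782-02-22
  1782-02-22
>>> keep.crv p=/smudetro
  ok
>>> dial.untilx d=1781-03-16
  -343
>>> keep.cull p=/zuhep
  ok


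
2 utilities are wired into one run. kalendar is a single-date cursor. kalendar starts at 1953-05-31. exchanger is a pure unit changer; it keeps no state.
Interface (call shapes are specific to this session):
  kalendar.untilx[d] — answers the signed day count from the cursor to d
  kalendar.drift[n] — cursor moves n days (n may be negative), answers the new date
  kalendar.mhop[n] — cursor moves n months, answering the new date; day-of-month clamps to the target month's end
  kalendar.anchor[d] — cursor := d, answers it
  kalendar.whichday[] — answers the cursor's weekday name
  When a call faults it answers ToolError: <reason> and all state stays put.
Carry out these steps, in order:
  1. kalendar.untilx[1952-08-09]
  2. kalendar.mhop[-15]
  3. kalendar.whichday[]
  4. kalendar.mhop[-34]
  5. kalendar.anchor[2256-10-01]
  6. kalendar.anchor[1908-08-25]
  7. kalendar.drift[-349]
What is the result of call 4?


Answer: 1949-04-29

Derivation:
I use kalendar.untilx passing d='1952-08-09', and get -295.
I try kalendar.mhop passing n='-15', yielding 1952-02-29.
Using kalendar.whichday(), giving Friday.
Next I call kalendar.mhop passing n='-34', and see 1949-04-29.
I try kalendar.anchor passing d='2256-10-01', — result: 2256-10-01.
Next I call kalendar.anchor passing d='1908-08-25', which returns 1908-08-25.
I run kalendar.drift passing n='-349': 1907-09-11.


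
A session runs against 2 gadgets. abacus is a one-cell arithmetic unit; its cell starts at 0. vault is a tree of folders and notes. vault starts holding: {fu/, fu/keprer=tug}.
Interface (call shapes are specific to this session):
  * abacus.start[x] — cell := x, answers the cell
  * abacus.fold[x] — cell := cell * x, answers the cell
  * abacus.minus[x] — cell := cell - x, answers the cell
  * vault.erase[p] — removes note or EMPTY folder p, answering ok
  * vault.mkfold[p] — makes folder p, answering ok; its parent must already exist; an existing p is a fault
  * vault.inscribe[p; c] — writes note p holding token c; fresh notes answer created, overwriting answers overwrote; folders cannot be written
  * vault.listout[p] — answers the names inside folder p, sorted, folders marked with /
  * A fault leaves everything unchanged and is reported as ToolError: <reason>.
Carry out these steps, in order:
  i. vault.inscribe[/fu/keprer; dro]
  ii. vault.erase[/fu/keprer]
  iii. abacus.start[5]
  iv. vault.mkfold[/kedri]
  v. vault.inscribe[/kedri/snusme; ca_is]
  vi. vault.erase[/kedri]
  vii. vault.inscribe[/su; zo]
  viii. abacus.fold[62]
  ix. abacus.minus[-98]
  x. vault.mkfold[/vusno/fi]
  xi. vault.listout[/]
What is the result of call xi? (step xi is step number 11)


Next I call vault.inscribe using p=/fu/keprer, c=dro, and see overwrote.
I call vault.erase using p=/fu/keprer, → ok.
I invoke abacus.start using x=5, and get 5.
Next I call vault.mkfold using p=/kedri, — result: ok.
I try vault.inscribe using p=/kedri/snusme, c=ca_is, which returns created.
I use vault.erase using p=/kedri, which returns ToolError: not empty.
I use vault.inscribe using p=/su, c=zo, giving created.
I call abacus.fold using x=62, yielding 310.
Then abacus.minus using x=-98, which returns 408.
Next I call vault.mkfold using p=/vusno/fi, giving ToolError: no parent.
Next I call vault.listout using p=/, and observe [fu/, kedri/, su].

Answer: [fu/, kedri/, su]


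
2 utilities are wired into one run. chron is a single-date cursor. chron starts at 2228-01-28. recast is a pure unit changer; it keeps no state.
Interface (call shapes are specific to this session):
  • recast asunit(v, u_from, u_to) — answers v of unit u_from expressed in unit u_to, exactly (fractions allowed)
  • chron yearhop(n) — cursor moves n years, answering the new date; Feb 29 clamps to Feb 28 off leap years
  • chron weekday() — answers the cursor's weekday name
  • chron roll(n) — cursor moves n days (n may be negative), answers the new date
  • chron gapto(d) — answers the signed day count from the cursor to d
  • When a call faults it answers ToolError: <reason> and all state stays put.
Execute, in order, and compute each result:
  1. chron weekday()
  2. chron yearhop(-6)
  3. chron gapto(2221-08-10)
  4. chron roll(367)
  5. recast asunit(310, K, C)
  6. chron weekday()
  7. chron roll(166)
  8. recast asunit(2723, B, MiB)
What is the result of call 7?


Answer: 2223-07-15

Derivation:
Invoking chron weekday(), and see Monday.
Using chron yearhop on n=-6, — result: 2222-01-28.
Invoking chron gapto on d=2221-08-10, which returns -171.
I invoke chron roll on n=367, which returns 2223-01-30.
Invoking recast asunit on v=310, u_from=K, u_to=C, and get 737/20.
Using chron weekday, which returns Thursday.
Then chron roll on n=166, giving 2223-07-15.
I run recast asunit on v=2723, u_from=B, u_to=MiB, which returns 2723/1048576.


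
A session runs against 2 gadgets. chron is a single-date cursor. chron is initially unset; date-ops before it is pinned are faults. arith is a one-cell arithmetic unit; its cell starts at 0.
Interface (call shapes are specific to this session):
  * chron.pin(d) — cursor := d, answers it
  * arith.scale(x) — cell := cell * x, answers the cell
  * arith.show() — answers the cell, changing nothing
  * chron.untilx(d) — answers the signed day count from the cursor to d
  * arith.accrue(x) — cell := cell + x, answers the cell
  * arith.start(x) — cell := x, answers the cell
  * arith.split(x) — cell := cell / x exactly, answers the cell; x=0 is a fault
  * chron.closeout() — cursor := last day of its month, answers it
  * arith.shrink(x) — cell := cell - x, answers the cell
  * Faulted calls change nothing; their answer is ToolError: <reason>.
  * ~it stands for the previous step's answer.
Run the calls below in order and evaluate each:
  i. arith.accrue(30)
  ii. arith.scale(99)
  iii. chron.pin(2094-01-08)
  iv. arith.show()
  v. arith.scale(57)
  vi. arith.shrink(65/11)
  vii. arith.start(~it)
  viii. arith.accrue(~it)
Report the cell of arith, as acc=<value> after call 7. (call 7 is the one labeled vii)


Answer: acc=1862125/11

Derivation:
# arith.accrue(30) => 30
# arith.scale(99) => 2970
# chron.pin(2094-01-08) => 2094-01-08
# arith.show() => 2970
# arith.scale(57) => 169290
# arith.shrink(65/11) => 1862125/11
# arith.start(~it) => 1862125/11
# arith.accrue(~it) => 3724250/11


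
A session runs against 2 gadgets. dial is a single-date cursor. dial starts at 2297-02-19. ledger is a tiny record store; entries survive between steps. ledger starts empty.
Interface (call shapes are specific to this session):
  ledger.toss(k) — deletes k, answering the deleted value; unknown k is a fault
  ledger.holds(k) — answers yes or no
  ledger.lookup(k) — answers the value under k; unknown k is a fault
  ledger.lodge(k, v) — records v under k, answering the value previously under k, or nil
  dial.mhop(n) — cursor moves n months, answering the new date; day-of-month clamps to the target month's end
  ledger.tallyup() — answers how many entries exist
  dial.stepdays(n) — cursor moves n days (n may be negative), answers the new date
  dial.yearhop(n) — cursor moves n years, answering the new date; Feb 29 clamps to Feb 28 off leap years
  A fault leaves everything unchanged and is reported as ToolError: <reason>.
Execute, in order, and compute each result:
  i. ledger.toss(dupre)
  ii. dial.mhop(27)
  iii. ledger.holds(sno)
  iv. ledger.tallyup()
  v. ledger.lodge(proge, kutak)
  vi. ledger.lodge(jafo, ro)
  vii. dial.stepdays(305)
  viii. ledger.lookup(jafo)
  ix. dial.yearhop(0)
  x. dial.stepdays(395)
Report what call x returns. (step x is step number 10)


[in] ledger.toss k: dupre
:: ToolError: no such key dupre
[in] dial.mhop n: 27
:: 2299-05-19
[in] ledger.holds k: sno
:: no
[in] ledger.tallyup
:: 0
[in] ledger.lodge k: proge v: kutak
:: nil
[in] ledger.lodge k: jafo v: ro
:: nil
[in] dial.stepdays n: 305
:: 2300-03-20
[in] ledger.lookup k: jafo
:: ro
[in] dial.yearhop n: 0
:: 2300-03-20
[in] dial.stepdays n: 395
:: 2301-04-19

Answer: 2301-04-19


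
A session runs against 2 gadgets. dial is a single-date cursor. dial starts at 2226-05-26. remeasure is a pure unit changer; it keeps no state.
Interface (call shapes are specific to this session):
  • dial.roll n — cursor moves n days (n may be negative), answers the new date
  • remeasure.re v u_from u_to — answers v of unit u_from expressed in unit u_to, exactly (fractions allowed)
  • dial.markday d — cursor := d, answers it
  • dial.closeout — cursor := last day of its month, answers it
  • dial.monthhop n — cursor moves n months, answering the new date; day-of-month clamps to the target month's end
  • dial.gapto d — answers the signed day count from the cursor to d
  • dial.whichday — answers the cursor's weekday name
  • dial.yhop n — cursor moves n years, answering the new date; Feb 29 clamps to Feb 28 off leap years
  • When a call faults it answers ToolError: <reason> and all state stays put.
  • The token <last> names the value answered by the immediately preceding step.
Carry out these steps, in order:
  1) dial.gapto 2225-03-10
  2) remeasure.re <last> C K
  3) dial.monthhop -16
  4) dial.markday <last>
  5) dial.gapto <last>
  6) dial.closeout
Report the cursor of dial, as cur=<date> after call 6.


-> dial.gapto(d='2225-03-10')
<- -442
-> remeasure.re(v='<last>', u_from='C', u_to='K')
<- -3377/20
-> dial.monthhop(n='-16')
<- 2225-01-26
-> dial.markday(d='<last>')
<- 2225-01-26
-> dial.gapto(d='<last>')
<- 0
-> dial.closeout()
<- 2225-01-31

Answer: cur=2225-01-31
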